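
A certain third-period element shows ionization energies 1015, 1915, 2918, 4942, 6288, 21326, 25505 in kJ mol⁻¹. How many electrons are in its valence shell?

5

Look for the largest jump between consecutive ionization energies: IE6/IE5 ≈ 3.4, far larger than any earlier ratio.
That jump marks the point where a core electron is being removed. So the atom has 5 valence electrons.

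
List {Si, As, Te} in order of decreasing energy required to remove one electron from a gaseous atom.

First ionization energy rises across a period (greater Z_eff holds electrons more tightly) and falls down a group (valence electrons are farther from the nucleus).
These sit on a diagonal, where the across-period and down-group effects partly cancel.
Te > Si: the two effects oppose for this pair; the across-period effect wins (869 vs 786 kJ/mol).
As > Te: the two effects oppose for this pair; the down-group effect wins (947 vs 869 kJ/mol).
Tabulated first ionization energy (kJ/mol): Si 786, As 947, Te 869.
So from highest to lowest: As > Te > Si.

As > Te > Si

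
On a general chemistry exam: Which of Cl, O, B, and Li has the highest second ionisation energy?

After 1 electron has been removed, what remains? Cl⁺ still has 6 valence electrons; O⁺ still has 5 valence electrons; B⁺ still has 2 valence electrons; Li⁺ is the bare [He] core.
Core electrons are held far more tightly than valence electrons, so Li tops the IE_2 order.
Valence configurations: Cl⁺ [Ne]3s²3p⁴, O⁺ [He]2s²2p³, B⁺ [He]2s².
Tabulated IE_2 (kJ/mol): Cl 2298, O 3388, B 2427, Li 7298.
Overall IE_2 order: Cl < B < O < Li.

Li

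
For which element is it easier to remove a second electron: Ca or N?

Ca

After 1 electron has been removed, what remains? Ca⁺ still has 1 valence electron; N⁺ still has 4 valence electrons.
All are still removing valence electrons, so compare the +1 ions as you would atoms: IE_2 generally rises across a period (higher Z_eff) and falls down a group (larger shell), subject to the usual subshell exceptions.
Valence configurations: Ca⁺ [Ar]4s¹, N⁺ [He]2s²2p².
Approximate IE_2 values (kJ/mol): Ca 1145, N 2856.
Hence IE_2: Ca < N.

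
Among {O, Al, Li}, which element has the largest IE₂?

Li

After 1 electron has been removed, what remains? O⁺ still has 5 valence electrons; Al⁺ still has 2 valence electrons; Li⁺ is the bare [He] core.
Pulling an electron out of a noble-gas core costs far more than removing a remaining valence electron, so Li sits at the high end of IE_2.
Valence configurations: O⁺ [He]2s²2p³, Al⁺ [Ne]3s².
The numbers (kJ/mol): O 3388, Al 1817, Li 7298.
Overall IE_2 order: Al < O < Li.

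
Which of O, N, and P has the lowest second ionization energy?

P

IE_2 is the cost of taking one more electron from the +1 cation: O⁺ still has 5 valence electrons; N⁺ still has 4 valence electrons; P⁺ still has 4 valence electrons.
All are still removing valence electrons, so compare the +1 ions as you would atoms: IE_2 generally rises across a period (higher Z_eff) and falls down a group (larger shell), subject to the usual subshell exceptions.
Valence configurations: O⁺ [He]2s²2p³, N⁺ [He]2s²2p², P⁺ [Ne]3s²3p².
Tabulated IE_2 (kJ/mol): O 3388, N 2856, P 1907.
Putting it together, IE_2: P < N < O.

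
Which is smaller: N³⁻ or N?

N

Forming N³⁻ adds 3 electrons to N. More electron–electron repulsion in the same shell, with unchanged nuclear charge, lets the cloud expand.
An anion is larger than its parent atom: N³⁻ > N.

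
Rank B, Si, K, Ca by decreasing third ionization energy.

IE_3 is the cost of taking one more electron from the +2 cation: B²⁺ still has 1 valence electron; Si²⁺ still has 2 valence electrons; K²⁺ is already 1 electron into the core; Ca²⁺ is the bare [Ar] core.
Breaking into a closed-shell core is much more expensive than removing a leftover valence electron — K and Ca have the largest IE_3 here.
Valence configurations: B²⁺ [He]2s¹, Si²⁺ [Ne]3s².
The numbers (kJ/mol): B 3660, Si 3232, K 4420, Ca 4912.
Hence IE_3: Si < B < K < Ca.

Ca, K, B, Si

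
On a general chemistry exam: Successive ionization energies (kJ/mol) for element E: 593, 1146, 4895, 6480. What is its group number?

Group 2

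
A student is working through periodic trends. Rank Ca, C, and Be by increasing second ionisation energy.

Consider each +1 ion: Ca⁺ still has 1 valence electron; C⁺ still has 3 valence electrons; Be⁺ still has 1 valence electron.
All are still removing valence electrons, so compare the +1 ions as you would atoms: IE_2 generally rises across a period (higher Z_eff) and falls down a group (larger shell), subject to the usual subshell exceptions.
Valence configurations: Ca⁺ [Ar]4s¹, C⁺ [He]2s²2p¹, Be⁺ [He]2s¹.
Approximate IE_2 values (kJ/mol): Ca 1145, C 2353, Be 1757.
Putting it together, IE_2: Ca < Be < C.

Ca, Be, C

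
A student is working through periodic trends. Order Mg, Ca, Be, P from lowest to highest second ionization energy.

Ca < Mg < Be < P

The second ionization energy removes an electron from the +1 ion. For each element: Mg⁺ still has 1 valence electron; Ca⁺ still has 1 valence electron; Be⁺ still has 1 valence electron; P⁺ still has 4 valence electrons.
All are still removing valence electrons, so compare the +1 ions as you would atoms: IE_2 generally rises across a period (higher Z_eff) and falls down a group (larger shell), subject to the usual subshell exceptions.
Valence configurations: Mg⁺ [Ne]3s¹, Ca⁺ [Ar]4s¹, Be⁺ [He]2s¹, P⁺ [Ne]3s²3p².
The numbers (kJ/mol): Mg 1451, Ca 1145, Be 1757, P 1907.
Putting it together, IE_2: Ca < Mg < Be < P.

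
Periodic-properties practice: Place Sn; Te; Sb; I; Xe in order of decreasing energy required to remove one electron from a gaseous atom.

Xe, I, Te, Sb, Sn

First ionization energy rises across a period (greater Z_eff holds electrons more tightly) and falls down a group (valence electrons are farther from the nucleus).
All lie in period 5, so first ionization energy increases left to right.
So from highest to lowest: Xe > I > Te > Sb > Sn.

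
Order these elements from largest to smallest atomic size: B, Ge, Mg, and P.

Mg > Ge > P > B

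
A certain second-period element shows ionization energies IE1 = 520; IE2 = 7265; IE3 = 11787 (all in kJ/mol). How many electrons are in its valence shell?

1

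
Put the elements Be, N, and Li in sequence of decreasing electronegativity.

Li is in period 2, group 1; Be is in period 2, group 2; N is in period 2, group 15.
Electronegativity increases across a period and decreases down a group, tracking effective nuclear charge and atomic size.
All lie in period 2, so electronegativity increases left to right.
So from highest to lowest: N > Be > Li.

N > Be > Li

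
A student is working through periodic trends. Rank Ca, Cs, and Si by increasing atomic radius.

Si is in period 3, group 14; Ca is in period 4, group 2; Cs is in period 6, group 1.
Across a period the added protons contract the valence shell; down a group each new principal shell makes the atom larger.
Neither a single period nor a single group — weigh both effects.
Ca > Si: relative to Si, both the across-period and down-group shifts push Ca's atomic radius up.
Cs > Ca: both effects reinforce here, so Cs is clearly the larger of the two.
Tabulated atomic radius (pm): Si 116, Ca 171, Cs 232.
So from smallest to largest: Si < Ca < Cs.

Si < Ca < Cs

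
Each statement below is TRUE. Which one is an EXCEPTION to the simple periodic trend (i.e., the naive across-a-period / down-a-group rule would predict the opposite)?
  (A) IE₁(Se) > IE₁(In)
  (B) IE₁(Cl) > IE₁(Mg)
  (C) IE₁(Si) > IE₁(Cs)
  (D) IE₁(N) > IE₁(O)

(D)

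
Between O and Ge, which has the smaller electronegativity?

Ge

O is in period 2, group 16; Ge is in period 4, group 14.
Atoms toward the upper right of the periodic table pull bonding electrons most strongly.
Neither a single period nor a single group — weigh both effects.
O > Ge: both effects reinforce here, so O is clearly the higher of the two.
Tabulated electronegativity (Pauling): O 3.44, Ge 2.01.
So Ge has the smaller electronegativity (Ge < O).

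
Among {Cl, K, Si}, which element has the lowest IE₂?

Si

IE_2 is the cost of taking one more electron from the +1 cation: Cl⁺ still has 6 valence electrons; K⁺ is the bare [Ar] core; Si⁺ still has 3 valence electrons.
Pulling an electron out of a noble-gas core costs far more than removing a remaining valence electron, so K sits at the high end of IE_2.
Valence configurations: Cl⁺ [Ne]3s²3p⁴, Si⁺ [Ne]3s²3p¹.
The numbers (kJ/mol): Cl 2298, K 3052, Si 1577.
Overall IE_2 order: Si < Cl < K.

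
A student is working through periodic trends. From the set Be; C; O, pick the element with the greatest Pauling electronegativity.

O

Be is in period 2, group 2; C is in period 2, group 14; O is in period 2, group 16.
EN rises left→right (higher Z_eff, smaller atoms) and falls top→bottom (larger, more shielded atoms).
All lie in period 2, so electronegativity increases left to right.
The greatest Pauling electronegativity among these belongs to O.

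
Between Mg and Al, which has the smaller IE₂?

Mg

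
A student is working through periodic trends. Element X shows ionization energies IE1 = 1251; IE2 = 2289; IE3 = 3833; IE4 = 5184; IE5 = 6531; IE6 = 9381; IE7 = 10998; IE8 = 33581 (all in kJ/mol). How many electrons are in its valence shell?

Look for the largest jump between consecutive ionization energies: IE8/IE7 ≈ 3.1, far larger than any earlier ratio.
That jump marks the point where a core electron is being removed. So the atom has 7 valence electrons.

7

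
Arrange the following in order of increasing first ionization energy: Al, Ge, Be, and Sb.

Removing the outermost electron gets harder across a period and easier down a group.
These sit on a diagonal, where the across-period and down-group effects partly cancel.
Ge > Al: period and group pull opposite ways; the across-period shift dominates (762 vs 578 kJ/mol).
Sb > Ge: the two effects oppose for this pair; the across-period effect wins (831 vs 762 kJ/mol).
Be > Sb: the two effects oppose for this pair; the down-group effect wins (900 vs 831 kJ/mol).
Approximate values (kJ/mol): Be 900, Al 578, Ge 762, Sb 831.
So from lowest to highest: Al < Ge < Sb < Be.

Al < Ge < Sb < Be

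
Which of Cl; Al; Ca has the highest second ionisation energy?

IE_2 is the cost of taking one more electron from the +1 cation: Cl⁺ still has 6 valence electrons; Al⁺ still has 2 valence electrons; Ca⁺ still has 1 valence electron.
All are still removing valence electrons, so compare the +1 ions as you would atoms: IE_2 generally rises across a period (higher Z_eff) and falls down a group (larger shell), subject to the usual subshell exceptions.
Valence configurations: Cl⁺ [Ne]3s²3p⁴, Al⁺ [Ne]3s², Ca⁺ [Ar]4s¹.
Tabulated IE_2 (kJ/mol): Cl 2298, Al 1817, Ca 1145.
Hence IE_2: Ca < Al < Cl.

Cl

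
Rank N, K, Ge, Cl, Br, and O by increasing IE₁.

N is in period 2, group 15; O is in period 2, group 16; Cl is in period 3, group 17; K is in period 4, group 1; Ge is in period 4, group 14; Br is in period 4, group 17.
First ionization energy rises across a period (greater Z_eff holds electrons more tightly) and falls down a group (valence electrons are farther from the nucleus).
Here both period and group differ, so the two effects have to be weighed against each other.
Ge > K: both are in period 4; the period trend gives Ge the larger value.
Br > Ge: Br lies to the right of Ge in period 4, so the across-period effect alone puts Br higher.
Cl > Br: Cl sits above Br in group 17, so the down-group effect alone puts Cl higher.
O > Cl: period and group pull opposite ways; the down-group shift dominates (1314 vs 1251 kJ/mol).
N > O: this pair runs against the simple trend — see the exception note.
Note the exception: N has a higher first ionization energy than O, contrary to the simple trend — pairing an electron in O's 2p⁴ costs repulsion energy, so O ionizes more easily than half-filled N (2p³).
Approximate values (kJ/mol): N 1402, O 1314, Cl 1251, K 419, Ge 762, Br 1140.
So from lowest to highest: K < Ge < Br < Cl < O < N.

K < Ge < Br < Cl < O < N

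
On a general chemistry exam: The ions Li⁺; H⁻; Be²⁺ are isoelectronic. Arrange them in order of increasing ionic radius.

Be²⁺ < Li⁺ < H⁻

All of these have 2 electrons, so size is governed by nuclear charge alone: the more protons, the stronger the pull on the same electron cloud, and the smaller the ion.
Nuclear charges: Be²⁺ (Z=4), Li⁺ (Z=3), H⁻ (Z=1).
Smallest to largest: Be²⁺ < Li⁺ < H⁻.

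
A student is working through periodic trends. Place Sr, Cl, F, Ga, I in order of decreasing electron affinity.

Cl, F, I, Ga, Sr

Adding an electron releases more energy for atoms nearer the top right (short of the noble gases).
These span different periods and groups, so the two trends combine.
Ga > Sr: both effects reinforce here, so Ga is clearly the higher of the two.
I > Ga: the two effects oppose for this pair; the across-period effect wins (295 vs 29 kJ/mol).
F > I: F sits above I in group 17, so the down-group effect alone puts F higher.
Cl > F: this pair runs against the simple trend — see the exception note.
Note the exception: Cl has a higher electron affinity than F, contrary to the simple trend — F's small 2p subshell makes the incoming electron feel strong e⁻–e⁻ repulsion, so Cl actually releases more energy on gaining an electron.
Approximate values (kJ/mol): F 328, Cl 349, Ga 29, Sr 5, I 295.
So from highest to lowest: Cl > F > I > Ga > Sr.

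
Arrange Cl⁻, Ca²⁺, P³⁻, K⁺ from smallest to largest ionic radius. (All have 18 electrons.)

Ca²⁺, K⁺, Cl⁻, P³⁻

All of these have 18 electrons, so size is governed by nuclear charge alone: the more protons, the stronger the pull on the same electron cloud, and the smaller the ion.
Nuclear charges: Ca²⁺ (Z=20), K⁺ (Z=19), Cl⁻ (Z=17), P³⁻ (Z=15).
Smallest to largest: Ca²⁺ < K⁺ < Cl⁻ < P³⁻.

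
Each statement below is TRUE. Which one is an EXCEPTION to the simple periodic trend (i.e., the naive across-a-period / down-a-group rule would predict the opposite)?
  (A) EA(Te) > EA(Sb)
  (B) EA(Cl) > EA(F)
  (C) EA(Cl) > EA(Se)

(B)

The general trend: electron affinity increases across a period and decreases down a group.
(A) Te (period 5, group 16) vs Sb (period 5, group 15): the stated order agrees with the simple trend.
(B) Cl (period 3, group 17) vs F (period 2, group 17): the stated order contradicts the simple trend.
(C) Cl (period 3, group 17) vs Se (period 4, group 16): the stated order agrees with the simple trend.
The exception is (B): F's small 2p subshell makes the incoming electron feel strong e⁻–e⁻ repulsion, so Cl actually releases more energy on gaining an electron.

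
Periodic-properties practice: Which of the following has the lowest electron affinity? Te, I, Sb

Adding an electron releases more energy for atoms nearer the top right (short of the noble gases).
All lie in period 5, so electron affinity increases left to right.
The lowest electron affinity among these belongs to Sb.

Sb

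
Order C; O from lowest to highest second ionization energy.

C < O

Consider each +1 ion: C⁺ still has 3 valence electrons; O⁺ still has 5 valence electrons.
All are still removing valence electrons, so compare the +1 ions as you would atoms: IE_2 generally rises across a period (higher Z_eff) and falls down a group (larger shell), subject to the usual subshell exceptions.
Valence configurations: C⁺ [He]2s²2p¹, O⁺ [He]2s²2p³.
Approximate IE_2 values (kJ/mol): C 2353, O 3388.
So the second ionization energies run C < O.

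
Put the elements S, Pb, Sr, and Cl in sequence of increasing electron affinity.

Sr < Pb < S < Cl

Electron affinity generally becomes more exothermic across a period toward the halogens and less exothermic down a group.
Neither a single period nor a single group — weigh both effects.
Pb > Sr: period and group pull opposite ways; the across-period shift dominates (35 vs 5 kJ/mol).
S > Pb: relative to Pb, both the across-period and down-group shifts push S's electron affinity up.
Cl > S: both are in period 3; the period trend gives Cl the larger value.
Tabulated electron affinity (kJ/mol): S 200, Cl 349, Sr 5, Pb 35.
So from lowest to highest: Sr < Pb < S < Cl.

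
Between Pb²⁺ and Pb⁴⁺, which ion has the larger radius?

Pb²⁺

Both ions have Z = 82 protons, but Pb⁴⁺ has lost more electrons, so its remaining electrons feel a larger effective nuclear charge per electron and are pulled in more tightly.
Higher positive charge → smaller ion, so Pb²⁺ > Pb⁴⁺.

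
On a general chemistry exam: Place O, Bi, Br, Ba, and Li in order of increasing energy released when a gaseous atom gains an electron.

Electron affinity generally becomes more exothermic across a period toward the halogens and less exothermic down a group.
Neither a single period nor a single group — weigh both effects.
Li > Ba: the two effects oppose for this pair; the down-group effect wins (60 vs 14 kJ/mol).
Bi > Li: the two effects oppose for this pair; the across-period effect wins (91 vs 60 kJ/mol).
O > Bi: relative to Bi, both the across-period and down-group shifts push O's electron affinity up.
Br > O: period and group pull opposite ways; the across-period shift dominates (325 vs 141 kJ/mol).
For reference (kJ/mol): Li 60, O 141, Br 325, Ba 14, Bi 91.
So from lowest to highest: Ba < Li < Bi < O < Br.

Ba, Li, Bi, O, Br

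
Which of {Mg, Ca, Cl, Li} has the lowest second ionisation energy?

Consider each +1 ion: Mg⁺ still has 1 valence electron; Ca⁺ still has 1 valence electron; Cl⁺ still has 6 valence electrons; Li⁺ is the bare [He] core.
Core electrons are held far more tightly than valence electrons, so Li tops the IE_2 order.
Valence configurations: Mg⁺ [Ne]3s¹, Ca⁺ [Ar]4s¹, Cl⁺ [Ne]3s²3p⁴.
The numbers (kJ/mol): Mg 1451, Ca 1145, Cl 2298, Li 7298.
Putting it together, IE_2: Ca < Mg < Cl < Li.

Ca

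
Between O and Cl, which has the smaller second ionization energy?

The second ionization energy removes an electron from the +1 ion. For each element: O⁺ still has 5 valence electrons; Cl⁺ still has 6 valence electrons.
All are still removing valence electrons, so compare the +1 ions as you would atoms: IE_2 generally rises across a period (higher Z_eff) and falls down a group (larger shell), subject to the usual subshell exceptions.
Valence configurations: O⁺ [He]2s²2p³, Cl⁺ [Ne]3s²3p⁴.
The numbers (kJ/mol): O 3388, Cl 2298.
Overall IE_2 order: Cl < O.

Cl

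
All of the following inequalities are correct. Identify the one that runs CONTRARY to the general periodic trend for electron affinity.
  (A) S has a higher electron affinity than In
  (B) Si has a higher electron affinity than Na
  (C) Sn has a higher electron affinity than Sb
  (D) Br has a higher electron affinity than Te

(C)

The general trend: electron affinity increases across a period and decreases down a group.
(A) S (period 3, group 16) vs In (period 5, group 13): the stated order agrees with the simple trend.
(B) Si (period 3, group 14) vs Na (period 3, group 1): the stated order agrees with the simple trend.
(C) Sn (period 5, group 14) vs Sb (period 5, group 15): the stated order contradicts the simple trend.
(D) Br (period 4, group 17) vs Te (period 5, group 16): the stated order agrees with the simple trend.
The exception is (C): adding an electron to Sb's half-filled 5p³ is unfavourable, so Sn has the more exothermic EA.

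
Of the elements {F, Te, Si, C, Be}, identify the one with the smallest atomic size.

F

Moving right in a period, electrons are added to the same shell under a stronger nuclear pull, so atoms get smaller; moving down, a new shell is opened and atoms get larger.
Neither a single period nor a single group — weigh both effects.
C > F: both are in period 2; the period trend gives C the larger value.
Be > C: both are in period 2; the period trend gives Be the larger value.
Si > Be: period and group pull opposite ways; the down-group shift dominates (116 vs 102 pm).
Te > Si: the two effects oppose for this pair; the down-group effect wins (136 vs 116 pm).
Approximate values (pm): Be 102, C 75, F 64, Si 116, Te 136.
The smallest atomic size among these belongs to F.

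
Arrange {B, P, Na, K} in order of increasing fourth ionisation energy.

P < K < Na < B

Consider each +3 ion: B³⁺ is the bare [He] core; P³⁺ still has 2 valence electrons; Na³⁺ is already 2 electrons into the core; K³⁺ is already 2 electrons into the core.
Breaking into a closed-shell core is much more expensive than removing a leftover valence electron — K, Na and B have the largest IE_4 here.
Approximate IE_4 values (kJ/mol): B 25026, P 4964, Na 9543, K 5877.
Putting it together, IE_4: P < K < Na < B.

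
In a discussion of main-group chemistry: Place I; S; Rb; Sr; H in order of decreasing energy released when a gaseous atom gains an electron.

I > S > H > Rb > Sr

EA tends to increase across a period and decrease down a group, though the pattern is less regular than for IE or radius.
Neither a single period nor a single group — weigh both effects.
Rb > Sr: this pair runs against the simple trend — see the exception note.
H > Rb: they share group 1; the group trend gives H the larger value.
S > H: period and group pull opposite ways; the across-period shift dominates (200 vs 73 kJ/mol).
I > S: the two effects oppose for this pair; the across-period effect wins (295 vs 200 kJ/mol).
Note the exception: Rb has a higher electron affinity than Sr, contrary to the simple trend — adding an electron to Sr (ns²) has to open a new, higher-energy np subshell, which is unfavourable.
Tabulated electron affinity (kJ/mol): H 73, S 200, Rb 47, Sr 5, I 295.
So from highest to lowest: I > S > H > Rb > Sr.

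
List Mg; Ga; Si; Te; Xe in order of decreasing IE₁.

Xe > Te > Si > Mg > Ga

Removing the outermost electron gets harder across a period and easier down a group.
Here both period and group differ, so the two effects have to be weighed against each other.
Mg > Ga: period and group pull opposite ways; the down-group shift dominates (738 vs 579 kJ/mol).
Si > Mg: Si lies to the right of Mg in period 3, so the across-period effect alone puts Si higher.
Te > Si: period and group pull opposite ways; the across-period shift dominates (869 vs 786 kJ/mol).
Xe > Te: both are in period 5; the period trend gives Xe the larger value.
For reference (kJ/mol): Mg 738, Si 786, Ga 579, Te 869, Xe 1170.
So from highest to lowest: Xe > Te > Si > Mg > Ga.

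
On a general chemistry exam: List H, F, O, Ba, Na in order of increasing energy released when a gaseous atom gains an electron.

H is in period 1, group 1; O is in period 2, group 16; F is in period 2, group 17; Na is in period 3, group 1; Ba is in period 6, group 2.
Adding an electron releases more energy for atoms nearer the top right (short of the noble gases).
These span different periods and groups, so the two trends combine.
Na > Ba: period and group pull opposite ways; the down-group shift dominates (53 vs 14 kJ/mol).
H > Na: H sits above Na in group 1, so the down-group effect alone puts H higher.
O > H: the two effects oppose for this pair; the across-period effect wins (141 vs 73 kJ/mol).
F > O: F lies to the right of O in period 2, so the across-period effect alone puts F higher.
Tabulated electron affinity (kJ/mol): H 73, O 141, F 328, Na 53, Ba 14.
So from lowest to highest: Ba < Na < H < O < F.

Ba < Na < H < O < F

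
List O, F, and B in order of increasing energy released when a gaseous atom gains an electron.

B is in period 2, group 13; O is in period 2, group 16; F is in period 2, group 17.
Atoms with high Z_eff and room in the valence shell (especially the halogens) have the most exothermic electron affinities.
All lie in period 2, so electron affinity increases left to right.
So from lowest to highest: B < O < F.

B < O < F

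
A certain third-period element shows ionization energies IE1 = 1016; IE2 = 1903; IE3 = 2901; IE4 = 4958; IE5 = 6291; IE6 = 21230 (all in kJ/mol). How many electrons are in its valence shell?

5

Look for the largest jump between consecutive ionization energies: IE6/IE5 ≈ 3.4, far larger than any earlier ratio.
That jump marks the point where a core electron is being removed. So the atom has 5 valence electrons.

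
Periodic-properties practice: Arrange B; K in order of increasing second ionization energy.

B < K

After 1 electron has been removed, what remains? B⁺ still has 2 valence electrons; K⁺ is the bare [Ar] core.
Core electrons are held far more tightly than valence electrons, so K tops the IE_2 order.
The numbers (kJ/mol): B 2427, K 3052.
So the second ionization energies run B < K.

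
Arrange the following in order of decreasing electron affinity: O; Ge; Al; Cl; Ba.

Cl > O > Ge > Al > Ba

O is in period 2, group 16; Al is in period 3, group 13; Cl is in period 3, group 17; Ge is in period 4, group 14; Ba is in period 6, group 2.
EA tends to increase across a period and decrease down a group, though the pattern is less regular than for IE or radius.
These span different periods and groups, so the two trends combine.
Al > Ba: relative to Ba, both the across-period and down-group shifts push Al's electron affinity up.
Ge > Al: period and group pull opposite ways; the across-period shift dominates (119 vs 42 kJ/mol).
O > Ge: both effects reinforce here, so O is clearly the higher of the two.
Cl > O: period and group pull opposite ways; the across-period shift dominates (349 vs 141 kJ/mol).
For reference (kJ/mol): O 141, Al 42, Cl 349, Ge 119, Ba 14.
So from highest to lowest: Cl > O > Ge > Al > Ba.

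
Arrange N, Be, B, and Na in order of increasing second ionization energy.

Be < B < N < Na

After 1 electron has been removed, what remains? N⁺ still has 4 valence electrons; Be⁺ still has 1 valence electron; B⁺ still has 2 valence electrons; Na⁺ is the bare [Ne] core.
Breaking into a closed-shell core is much more expensive than removing a leftover valence electron — Na has the largest IE_2 here.
Valence configurations: N⁺ [He]2s²2p², Be⁺ [He]2s¹, B⁺ [He]2s².
Approximate IE_2 values (kJ/mol): N 2856, Be 1757, B 2427, Na 4562.
Overall IE_2 order: Be < B < N < Na.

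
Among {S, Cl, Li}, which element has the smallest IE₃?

S

Consider each +2 ion: S²⁺ still has 4 valence electrons; Cl²⁺ still has 5 valence electrons; Li²⁺ is already 1 electron into the core.
Pulling an electron out of a noble-gas core costs far more than removing a remaining valence electron, so Li sits at the high end of IE_3.
Valence configurations: S²⁺ [Ne]3s²3p², Cl²⁺ [Ne]3s²3p³.
Approximate IE_3 values (kJ/mol): S 3357, Cl 3822, Li 11815.
So the third ionization energies run S < Cl < Li.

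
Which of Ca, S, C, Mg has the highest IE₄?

Mg

After 3 electrons have been removed, what remains? Ca³⁺ is already 1 electron into the core; S³⁺ still has 3 valence electrons; C³⁺ still has 1 valence electron; Mg³⁺ is already 1 electron into the core.
Pulling an electron out of a noble-gas core costs far more than removing a remaining valence electron, so Ca and Mg sit at the high end of IE_4.
Valence configurations: S³⁺ [Ne]3s²3p¹, C³⁺ [He]2s¹.
The numbers (kJ/mol): Ca 6491, S 4556, C 6223, Mg 10543.
Overall IE_4 order: S < C < Ca < Mg.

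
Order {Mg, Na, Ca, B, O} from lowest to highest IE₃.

B, Ca, O, Na, Mg

IE_3 is the cost of taking one more electron from the +2 cation: Mg²⁺ is the bare [Ne] core; Na²⁺ is already 1 electron into the core; Ca²⁺ is the bare [Ar] core; B²⁺ still has 1 valence electron; O²⁺ still has 4 valence electrons.
Usually core removal costs more than valence removal, but here the competition is close: a tightly held n=2 valence electron can cost more to remove than an n=3 core electron, so the actual values have to decide it.
Valence configurations: B²⁺ [He]2s¹, O²⁺ [He]2s²2p².
Tabulated IE_3 (kJ/mol): Mg 7733, Na 6910, Ca 4912, B 3660, O 5300.
So the third ionization energies run B < Ca < O < Na < Mg.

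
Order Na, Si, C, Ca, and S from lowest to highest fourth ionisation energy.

After 3 electrons have been removed, what remains? Na³⁺ is already 2 electrons into the core; Si³⁺ still has 1 valence electron; C³⁺ still has 1 valence electron; Ca³⁺ is already 1 electron into the core; S³⁺ still has 3 valence electrons.
Core electrons are held far more tightly than valence electrons, so Ca and Na top the IE_4 order.
Valence configurations: Si³⁺ [Ne]3s¹, C³⁺ [He]2s¹, S³⁺ [Ne]3s²3p¹.
Tabulated IE_4 (kJ/mol): Na 9543, Si 4356, C 6223, Ca 6491, S 4556.
Putting it together, IE_4: Si < S < C < Ca < Na.

Si < S < C < Ca < Na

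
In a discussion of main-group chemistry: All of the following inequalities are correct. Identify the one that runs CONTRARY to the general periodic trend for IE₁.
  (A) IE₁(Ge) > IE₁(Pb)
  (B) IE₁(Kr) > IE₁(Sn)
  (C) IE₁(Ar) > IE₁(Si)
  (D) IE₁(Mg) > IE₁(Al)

(D)

The general trend: IE₁ increases across a period and decreases down a group.
(A) Ge (period 4, group 14) vs Pb (period 6, group 14): the stated order agrees with the simple trend.
(B) Kr (period 4, group 18) vs Sn (period 5, group 14): the stated order agrees with the simple trend.
(C) Ar (period 3, group 18) vs Si (period 3, group 14): the stated order agrees with the simple trend.
(D) Mg (period 3, group 2) vs Al (period 3, group 13): the stated order contradicts the simple trend.
The exception is (D): Al's single 3p electron is easier to remove than one from Mg's filled 3s².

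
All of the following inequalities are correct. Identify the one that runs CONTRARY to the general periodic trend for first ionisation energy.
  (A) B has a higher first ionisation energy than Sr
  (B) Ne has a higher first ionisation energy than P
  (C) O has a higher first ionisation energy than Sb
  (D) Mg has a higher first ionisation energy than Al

The general trend: first ionisation energy increases across a period and decreases down a group.
(A) B (period 2, group 13) vs Sr (period 5, group 2): the stated order agrees with the simple trend.
(B) Ne (period 2, group 18) vs P (period 3, group 15): the stated order agrees with the simple trend.
(C) O (period 2, group 16) vs Sb (period 5, group 15): the stated order agrees with the simple trend.
(D) Mg (period 3, group 2) vs Al (period 3, group 13): the stated order contradicts the simple trend.
The exception is (D): Al's single 3p electron is easier to remove than one from Mg's filled 3s².

(D)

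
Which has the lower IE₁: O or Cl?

Cl

O is in period 2, group 16; Cl is in period 3, group 17.
Across a period the outer electron is held more tightly (higher IE₁); down a group it sits in a higher shell, more shielded, and comes off more easily.
These sit on a diagonal, where the across-period and down-group effects partly cancel.
O > Cl: period and group pull opposite ways; the down-group shift dominates (1314 vs 1251 kJ/mol).
Approximate values (kJ/mol): O 1314, Cl 1251.
So Cl has the lower IE₁ (Cl < O).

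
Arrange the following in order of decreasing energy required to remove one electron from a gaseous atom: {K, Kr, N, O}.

N > Kr > O > K

N is in period 2, group 15; O is in period 2, group 16; K is in period 4, group 1; Kr is in period 4, group 18.
IE₁ increases left→right with effective nuclear charge and decreases top→bottom as the valence shell moves farther out.
Neither a single period nor a single group — weigh both effects.
O > K: relative to K, both the across-period and down-group shifts push O's first ionization energy up.
Kr > O: the two effects oppose for this pair; the across-period effect wins (1351 vs 1314 kJ/mol).
N > Kr: the two effects oppose for this pair; the down-group effect wins (1402 vs 1351 kJ/mol).
Note the exception: N has a higher first ionization energy than O, contrary to the simple trend — pairing an electron in O's 2p⁴ costs repulsion energy, so O ionizes more easily than half-filled N (2p³).
Tabulated first ionization energy (kJ/mol): N 1402, O 1314, K 419, Kr 1351.
So from highest to lowest: N > Kr > O > K.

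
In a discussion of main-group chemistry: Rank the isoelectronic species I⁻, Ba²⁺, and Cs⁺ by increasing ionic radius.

All of these have 54 electrons, so size is governed by nuclear charge alone: the more protons, the stronger the pull on the same electron cloud, and the smaller the ion.
Nuclear charges: Ba²⁺ (Z=56), Cs⁺ (Z=55), I⁻ (Z=53).
Smallest to largest: Ba²⁺ < Cs⁺ < I⁻.

Ba²⁺, Cs⁺, I⁻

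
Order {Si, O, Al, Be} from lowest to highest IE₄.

Si < O < Al < Be

Consider each +3 ion: Si³⁺ still has 1 valence electron; O³⁺ still has 3 valence electrons; Al³⁺ is the bare [Ne] core; Be³⁺ is already 1 electron into the core.
Breaking into a closed-shell core is much more expensive than removing a leftover valence electron — Al and Be have the largest IE_4 here.
Valence configurations: Si³⁺ [Ne]3s¹, O³⁺ [He]2s²2p¹.
Approximate IE_4 values (kJ/mol): Si 4356, O 7469, Al 11577, Be 21007.
Hence IE_4: Si < O < Al < Be.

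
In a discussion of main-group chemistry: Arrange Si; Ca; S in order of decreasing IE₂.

After 1 electron has been removed, what remains? Si⁺ still has 3 valence electrons; Ca⁺ still has 1 valence electron; S⁺ still has 5 valence electrons.
All are still removing valence electrons, so compare the +1 ions as you would atoms: IE_2 generally rises across a period (higher Z_eff) and falls down a group (larger shell), subject to the usual subshell exceptions.
Valence configurations: Si⁺ [Ne]3s²3p¹, Ca⁺ [Ar]4s¹, S⁺ [Ne]3s²3p³.
Approximate IE_2 values (kJ/mol): Si 1577, Ca 1145, S 2252.
Hence IE_2: Ca < Si < S.

S > Si > Ca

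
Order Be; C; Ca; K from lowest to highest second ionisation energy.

Ca < Be < C < K

After 1 electron has been removed, what remains? Be⁺ still has 1 valence electron; C⁺ still has 3 valence electrons; Ca⁺ still has 1 valence electron; K⁺ is the bare [Ar] core.
Core electrons are held far more tightly than valence electrons, so K tops the IE_2 order.
Valence configurations: Be⁺ [He]2s¹, C⁺ [He]2s²2p¹, Ca⁺ [Ar]4s¹.
Tabulated IE_2 (kJ/mol): Be 1757, C 2353, Ca 1145, K 3052.
Overall IE_2 order: Ca < Be < C < K.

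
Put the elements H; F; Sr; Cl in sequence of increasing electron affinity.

Sr, H, F, Cl

Electron affinity generally becomes more exothermic across a period toward the halogens and less exothermic down a group.
These span different periods and groups, so the two trends combine.
H > Sr: the two effects oppose for this pair; the down-group effect wins (73 vs 5 kJ/mol).
F > H: period and group pull opposite ways; the across-period shift dominates (328 vs 73 kJ/mol).
Cl > F: this pair runs against the simple trend — see the exception note.
Note the exception: Cl has a higher electron affinity than F, contrary to the simple trend — F's small 2p subshell makes the incoming electron feel strong e⁻–e⁻ repulsion, so Cl actually releases more energy on gaining an electron.
Tabulated electron affinity (kJ/mol): H 73, F 328, Cl 349, Sr 5.
So from lowest to highest: Sr < H < F < Cl.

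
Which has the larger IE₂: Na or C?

Na

The second ionization energy removes an electron from the +1 ion. For each element: Na⁺ is the bare [Ne] core; C⁺ still has 3 valence electrons.
Core electrons are held far more tightly than valence electrons, so Na tops the IE_2 order.
Tabulated IE_2 (kJ/mol): Na 4562, C 2353.
Overall IE_2 order: C < Na.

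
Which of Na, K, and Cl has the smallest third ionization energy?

Consider each +2 ion: Na²⁺ is already 1 electron into the core; K²⁺ is already 1 electron into the core; Cl²⁺ still has 5 valence electrons.
Core electrons are held far more tightly than valence electrons, so K and Na top the IE_3 order.
Tabulated IE_3 (kJ/mol): Na 6910, K 4420, Cl 3822.
Putting it together, IE_3: Cl < K < Na.

Cl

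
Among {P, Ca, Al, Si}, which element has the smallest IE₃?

Al

Consider each +2 ion: P²⁺ still has 3 valence electrons; Ca²⁺ is the bare [Ar] core; Al²⁺ still has 1 valence electron; Si²⁺ still has 2 valence electrons.
Core electrons are held far more tightly than valence electrons, so Ca tops the IE_3 order.
Valence configurations: P²⁺ [Ne]3s²3p¹, Al²⁺ [Ne]3s¹, Si²⁺ [Ne]3s².
P²⁺ loses a lone 3p electron whereas Si²⁺ must break into a filled 3s² pair, so IE_3(Si) > IE_3(P) even though P has the higher nuclear charge.
The numbers (kJ/mol): P 2914, Ca 4912, Al 2745, Si 3232.
Overall IE_3 order: Al < P < Si < Ca.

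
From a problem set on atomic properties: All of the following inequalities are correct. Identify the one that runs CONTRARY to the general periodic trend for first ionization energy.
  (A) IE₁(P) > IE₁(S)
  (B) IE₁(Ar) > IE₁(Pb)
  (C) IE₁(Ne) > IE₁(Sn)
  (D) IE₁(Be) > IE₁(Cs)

(A)

The general trend: first ionization energy increases across a period and decreases down a group.
(A) P (period 3, group 15) vs S (period 3, group 16): the stated order contradicts the simple trend.
(B) Ar (period 3, group 18) vs Pb (period 6, group 14): the stated order agrees with the simple trend.
(C) Ne (period 2, group 18) vs Sn (period 5, group 14): the stated order agrees with the simple trend.
(D) Be (period 2, group 2) vs Cs (period 6, group 1): the stated order agrees with the simple trend.
The exception is (A): S (3p⁴) ionizes more easily than half-filled P (3p³) because the paired 3p electron in S is pushed out by e⁻–e⁻ repulsion.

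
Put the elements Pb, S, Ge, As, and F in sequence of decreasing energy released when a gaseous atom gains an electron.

F > S > Ge > As > Pb

F is in period 2, group 17; S is in period 3, group 16; Ge is in period 4, group 14; As is in period 4, group 15; Pb is in period 6, group 14.
Electron affinity generally becomes more exothermic across a period toward the halogens and less exothermic down a group.
These span different periods and groups, so the two trends combine.
As > Pb: relative to Pb, both the across-period and down-group shifts push As's electron affinity up.
Ge > As: this pair runs against the simple trend — see the exception note.
S > Ge: both effects reinforce here, so S is clearly the higher of the two.
F > S: relative to S, both the across-period and down-group shifts push F's electron affinity up.
Note the exception: Ge has a higher electron affinity than As, contrary to the simple trend — adding an electron to As's half-filled 4p³ is unfavourable, so Ge (4p²) has the more exothermic EA.
Tabulated electron affinity (kJ/mol): F 328, S 200, Ge 119, As 78, Pb 35.
So from highest to lowest: F > S > Ge > As > Pb.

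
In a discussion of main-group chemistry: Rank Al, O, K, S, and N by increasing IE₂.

IE_2 is the cost of taking one more electron from the +1 cation: Al⁺ still has 2 valence electrons; O⁺ still has 5 valence electrons; K⁺ is the bare [Ar] core; S⁺ still has 5 valence electrons; N⁺ still has 4 valence electrons.
Usually core removal costs more than valence removal, but here the competition is close: a tightly held n=2 valence electron can cost more to remove than an n=3 core electron, so the actual values have to decide it.
Valence configurations: Al⁺ [Ne]3s², O⁺ [He]2s²2p³, S⁺ [Ne]3s²3p³, N⁺ [He]2s²2p².
The numbers (kJ/mol): Al 1817, O 3388, K 3052, S 2252, N 2856.
Putting it together, IE_2: Al < S < N < K < O.

Al < S < N < K < O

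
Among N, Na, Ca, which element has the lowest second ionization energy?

Consider each +1 ion: N⁺ still has 4 valence electrons; Na⁺ is the bare [Ne] core; Ca⁺ still has 1 valence electron.
Breaking into a closed-shell core is much more expensive than removing a leftover valence electron — Na has the largest IE_2 here.
Valence configurations: N⁺ [He]2s²2p², Ca⁺ [Ar]4s¹.
Tabulated IE_2 (kJ/mol): N 2856, Na 4562, Ca 1145.
Putting it together, IE_2: Ca < N < Na.

Ca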